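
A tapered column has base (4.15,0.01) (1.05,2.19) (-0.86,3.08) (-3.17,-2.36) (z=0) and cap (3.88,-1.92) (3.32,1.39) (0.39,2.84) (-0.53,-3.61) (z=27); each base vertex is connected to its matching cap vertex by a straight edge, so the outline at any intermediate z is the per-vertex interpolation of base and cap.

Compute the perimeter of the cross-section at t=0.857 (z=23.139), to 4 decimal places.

Perimeter at t=0.857: 17.9344

Cross-section at t=0.857: each vertex is (1-t)·p0[i] + t·p1[i].
  v1: (1-0.857)·(4.15,0.01) + 0.857·(3.88,-1.92) = (3.9186,-1.6440)
  v2: (1-0.857)·(1.05,2.19) + 0.857·(3.32,1.39) = (2.9954,1.5044)
  v3: (1-0.857)·(-0.86,3.08) + 0.857·(0.39,2.84) = (0.2113,2.8743)
  v4: (1-0.857)·(-3.17,-2.36) + 0.857·(-0.53,-3.61) = (-0.9075,-3.4312)
Perimeter = Σ |v_{i+1} − v_i|:
  edge 1→2: √(-0.9232² + 3.1484²) = 3.2810 (running 3.2810)
  edge 2→3: √(-2.7841² + 1.3699²) = 3.1029 (running 6.3839)
  edge 3→4: √(-1.1188² + -6.3056²) = 6.4041 (running 12.7879)
  edge 4→1: √(4.8261² + 1.7872²) = 5.1464 (running 17.9344)
Perimeter = 17.9344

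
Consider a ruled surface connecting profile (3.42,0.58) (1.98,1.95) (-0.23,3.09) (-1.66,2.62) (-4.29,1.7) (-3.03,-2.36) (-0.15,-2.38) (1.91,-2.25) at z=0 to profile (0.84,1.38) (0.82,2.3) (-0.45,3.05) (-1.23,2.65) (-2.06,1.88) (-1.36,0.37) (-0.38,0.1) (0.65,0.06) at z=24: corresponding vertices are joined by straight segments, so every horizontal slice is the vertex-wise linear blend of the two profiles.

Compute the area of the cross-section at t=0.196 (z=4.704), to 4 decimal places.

Cross-section at t=0.196: each vertex is (1-t)·p0[i] + t·p1[i].
  v1: (1-0.196)·(3.42,0.58) + 0.196·(0.84,1.38) = (2.9143,0.7368)
  v2: (1-0.196)·(1.98,1.95) + 0.196·(0.82,2.3) = (1.7526,2.0186)
  v3: (1-0.196)·(-0.23,3.09) + 0.196·(-0.45,3.05) = (-0.2731,3.0822)
  v4: (1-0.196)·(-1.66,2.62) + 0.196·(-1.23,2.65) = (-1.5757,2.6259)
  v5: (1-0.196)·(-4.29,1.7) + 0.196·(-2.06,1.88) = (-3.8529,1.7353)
  v6: (1-0.196)·(-3.03,-2.36) + 0.196·(-1.36,0.37) = (-2.7027,-1.8249)
  v7: (1-0.196)·(-0.15,-2.38) + 0.196·(-0.38,0.1) = (-0.1951,-1.8939)
  v8: (1-0.196)·(1.91,-2.25) + 0.196·(0.65,0.06) = (1.6630,-1.7972)
Shoelace sum Σ(x_i·y_{i+1} − x_{i+1}·y_i):
  i=1: 2.9143·2.0186 − 1.7526·0.7368 = +4.5915 (running +4.5915)
  i=2: 1.7526·3.0822 − -0.2731·2.0186 = +5.9532 (running +10.5447)
  i=3: -0.2731·2.6259 − -1.5757·3.0822 = +4.1394 (running +14.6842)
  i=4: -1.5757·1.7353 − -3.8529·2.6259 = +7.3830 (running +22.0672)
  i=5: -3.8529·-1.8249 − -2.7027·1.7353 = +11.7212 (running +33.7883)
  i=6: -2.7027·-1.8939 − -0.1951·-1.8249 = +4.7627 (running +38.5510)
  i=7: -0.1951·-1.7972 − 1.6630·-1.8939 = +3.5003 (running +42.0513)
  i=8: 1.6630·0.7368 − 2.9143·-1.7972 = +6.4631 (running +48.5143)
Area = |Σ|/2 = |48.5143|/2 = 24.2572

Area at t=0.196: 24.2572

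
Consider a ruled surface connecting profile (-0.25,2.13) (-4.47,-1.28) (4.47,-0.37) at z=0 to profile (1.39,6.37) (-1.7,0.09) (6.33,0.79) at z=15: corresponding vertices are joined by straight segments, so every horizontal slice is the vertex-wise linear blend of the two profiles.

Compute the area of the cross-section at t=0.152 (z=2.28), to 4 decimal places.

Area at t=0.152: 15.1493

Cross-section at t=0.152: each vertex is (1-t)·p0[i] + t·p1[i].
  v1: (1-0.152)·(-0.25,2.13) + 0.152·(1.39,6.37) = (-0.0007,2.7745)
  v2: (1-0.152)·(-4.47,-1.28) + 0.152·(-1.7,0.09) = (-4.0490,-1.0718)
  v3: (1-0.152)·(4.47,-0.37) + 0.152·(6.33,0.79) = (4.7527,-0.1937)
Shoelace sum Σ(x_i·y_{i+1} − x_{i+1}·y_i):
  i=1: -0.0007·-1.0718 − -4.0490·2.7745 = +11.2345 (running +11.2345)
  i=2: -4.0490·-0.1937 − 4.7527·-1.0718 = +5.8780 (running +17.1125)
  i=3: 4.7527·2.7745 − -0.0007·-0.1937 = +13.1862 (running +30.2987)
Area = |Σ|/2 = |30.2987|/2 = 15.1493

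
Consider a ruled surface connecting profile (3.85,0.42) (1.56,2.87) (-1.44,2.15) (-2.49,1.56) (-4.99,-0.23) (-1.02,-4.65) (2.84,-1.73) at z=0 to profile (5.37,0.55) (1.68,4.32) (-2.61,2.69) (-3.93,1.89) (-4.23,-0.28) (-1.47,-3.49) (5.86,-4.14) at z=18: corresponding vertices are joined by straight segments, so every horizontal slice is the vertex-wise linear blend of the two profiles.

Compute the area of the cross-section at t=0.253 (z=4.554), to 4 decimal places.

Cross-section at t=0.253: each vertex is (1-t)·p0[i] + t·p1[i].
  v1: (1-0.253)·(3.85,0.42) + 0.253·(5.37,0.55) = (4.2346,0.4529)
  v2: (1-0.253)·(1.56,2.87) + 0.253·(1.68,4.32) = (1.5904,3.2369)
  v3: (1-0.253)·(-1.44,2.15) + 0.253·(-2.61,2.69) = (-1.7360,2.2866)
  v4: (1-0.253)·(-2.49,1.56) + 0.253·(-3.93,1.89) = (-2.8543,1.6435)
  v5: (1-0.253)·(-4.99,-0.23) + 0.253·(-4.23,-0.28) = (-4.7977,-0.2427)
  v6: (1-0.253)·(-1.02,-4.65) + 0.253·(-1.47,-3.49) = (-1.1339,-4.3565)
  v7: (1-0.253)·(2.84,-1.73) + 0.253·(5.86,-4.14) = (3.6041,-2.3397)
Shoelace sum Σ(x_i·y_{i+1} − x_{i+1}·y_i):
  i=1: 4.2346·3.2369 − 1.5904·0.4529 = +12.9864 (running +12.9864)
  i=2: 1.5904·2.2866 − -1.7360·3.2369 = +9.2558 (running +22.2421)
  i=3: -1.7360·1.6435 − -2.8543·2.2866 = +3.6736 (running +25.9158)
  i=4: -2.8543·-0.2427 − -4.7977·1.6435 = +8.5776 (running +34.4934)
  i=5: -4.7977·-4.3565 − -1.1339·-0.2427 = +20.6262 (running +55.1196)
  i=6: -1.1339·-2.3397 − 3.6041·-4.3565 = +18.3541 (running +73.4737)
  i=7: 3.6041·0.4529 − 4.2346·-2.3397 = +11.5400 (running +85.0136)
Area = |Σ|/2 = |85.0136|/2 = 42.5068

Area at t=0.253: 42.5068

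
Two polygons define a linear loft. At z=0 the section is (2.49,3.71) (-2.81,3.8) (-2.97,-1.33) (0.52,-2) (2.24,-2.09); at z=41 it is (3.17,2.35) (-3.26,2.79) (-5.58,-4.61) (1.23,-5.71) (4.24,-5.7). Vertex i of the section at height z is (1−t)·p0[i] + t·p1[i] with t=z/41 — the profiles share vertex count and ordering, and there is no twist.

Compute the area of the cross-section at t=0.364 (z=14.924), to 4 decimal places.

Area at t=0.364: 40.5854

Cross-section at t=0.364: each vertex is (1-t)·p0[i] + t·p1[i].
  v1: (1-0.364)·(2.49,3.71) + 0.364·(3.17,2.35) = (2.7375,3.2150)
  v2: (1-0.364)·(-2.81,3.8) + 0.364·(-3.26,2.79) = (-2.9738,3.4324)
  v3: (1-0.364)·(-2.97,-1.33) + 0.364·(-5.58,-4.61) = (-3.9200,-2.5239)
  v4: (1-0.364)·(0.52,-2) + 0.364·(1.23,-5.71) = (0.7784,-3.3504)
  v5: (1-0.364)·(2.24,-2.09) + 0.364·(4.24,-5.7) = (2.9680,-3.4040)
Shoelace sum Σ(x_i·y_{i+1} − x_{i+1}·y_i):
  i=1: 2.7375·3.4324 − -2.9738·3.2150 = +18.9568 (running +18.9568)
  i=2: -2.9738·-2.5239 − -3.9200·3.4324 = +20.9606 (running +39.9174)
  i=3: -3.9200·-3.3504 − 0.7784·-2.5239 = +15.0986 (running +55.0160)
  i=4: 0.7784·-3.4040 − 2.9680·-3.3504 = +7.2943 (running +62.3103)
  i=5: 2.9680·3.2150 − 2.7375·-3.4040 = +18.8606 (running +81.1709)
Area = |Σ|/2 = |81.1709|/2 = 40.5854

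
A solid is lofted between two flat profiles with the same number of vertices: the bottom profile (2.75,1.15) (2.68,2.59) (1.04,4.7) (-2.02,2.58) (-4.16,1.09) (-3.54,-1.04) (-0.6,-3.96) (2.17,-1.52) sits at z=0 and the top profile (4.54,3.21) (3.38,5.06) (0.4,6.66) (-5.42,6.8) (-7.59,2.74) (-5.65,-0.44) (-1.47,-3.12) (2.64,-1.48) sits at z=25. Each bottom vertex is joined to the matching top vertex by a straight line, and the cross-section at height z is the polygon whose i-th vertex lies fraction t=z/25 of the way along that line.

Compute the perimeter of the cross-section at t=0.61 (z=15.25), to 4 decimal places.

Perimeter at t=0.61: 29.3940

Cross-section at t=0.61: each vertex is (1-t)·p0[i] + t·p1[i].
  v1: (1-0.61)·(2.75,1.15) + 0.61·(4.54,3.21) = (3.8419,2.4066)
  v2: (1-0.61)·(2.68,2.59) + 0.61·(3.38,5.06) = (3.1070,4.0967)
  v3: (1-0.61)·(1.04,4.7) + 0.61·(0.4,6.66) = (0.6496,5.8956)
  v4: (1-0.61)·(-2.02,2.58) + 0.61·(-5.42,6.8) = (-4.0940,5.1542)
  v5: (1-0.61)·(-4.16,1.09) + 0.61·(-7.59,2.74) = (-6.2523,2.0965)
  v6: (1-0.61)·(-3.54,-1.04) + 0.61·(-5.65,-0.44) = (-4.8271,-0.6740)
  v7: (1-0.61)·(-0.6,-3.96) + 0.61·(-1.47,-3.12) = (-1.1307,-3.4476)
  v8: (1-0.61)·(2.17,-1.52) + 0.61·(2.64,-1.48) = (2.4567,-1.4956)
Perimeter = Σ |v_{i+1} − v_i|:
  edge 1→2: √(-0.7349² + 1.6901²) = 1.8430 (running 1.8430)
  edge 2→3: √(-2.4574² + 1.7989²) = 3.0455 (running 4.8884)
  edge 3→4: √(-4.7436² + -0.7414²) = 4.8012 (running 9.6896)
  edge 4→5: √(-2.1583² + -3.0577²) = 3.7427 (running 13.4323)
  edge 5→6: √(1.4252² + -2.7705²) = 3.1156 (running 16.5479)
  edge 6→7: √(3.6964² + -2.7736²) = 4.6213 (running 21.1692)
  edge 7→8: √(3.5874² + 1.9520²) = 4.0841 (running 25.2533)
  edge 8→1: √(1.3852² + 3.9022²) = 4.1408 (running 29.3940)
Perimeter = 29.3940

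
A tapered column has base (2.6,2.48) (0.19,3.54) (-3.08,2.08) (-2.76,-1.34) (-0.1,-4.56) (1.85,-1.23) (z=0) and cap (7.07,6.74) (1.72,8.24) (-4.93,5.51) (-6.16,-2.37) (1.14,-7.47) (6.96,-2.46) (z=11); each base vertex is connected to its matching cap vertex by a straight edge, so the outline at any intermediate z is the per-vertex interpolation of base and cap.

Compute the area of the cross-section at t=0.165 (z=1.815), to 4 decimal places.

Area at t=0.165: 43.1741

Cross-section at t=0.165: each vertex is (1-t)·p0[i] + t·p1[i].
  v1: (1-0.165)·(2.6,2.48) + 0.165·(7.07,6.74) = (3.3376,3.1829)
  v2: (1-0.165)·(0.19,3.54) + 0.165·(1.72,8.24) = (0.4425,4.3155)
  v3: (1-0.165)·(-3.08,2.08) + 0.165·(-4.93,5.51) = (-3.3853,2.6460)
  v4: (1-0.165)·(-2.76,-1.34) + 0.165·(-6.16,-2.37) = (-3.3210,-1.5099)
  v5: (1-0.165)·(-0.1,-4.56) + 0.165·(1.14,-7.47) = (0.1046,-5.0401)
  v6: (1-0.165)·(1.85,-1.23) + 0.165·(6.96,-2.46) = (2.6932,-1.4329)
Shoelace sum Σ(x_i·y_{i+1} − x_{i+1}·y_i):
  i=1: 3.3376·4.3155 − 0.4425·3.1829 = +12.9949 (running +12.9949)
  i=2: 0.4425·2.6460 − -3.3853·4.3155 = +15.7797 (running +28.7747)
  i=3: -3.3853·-1.5099 − -3.3210·2.6460 = +13.8988 (running +42.6734)
  i=4: -3.3210·-5.0401 − 0.1046·-1.5099 = +16.8963 (running +59.5697)
  i=5: 0.1046·-1.4329 − 2.6932·-5.0401 = +13.4240 (running +72.9937)
  i=6: 2.6932·3.1829 − 3.3376·-1.4329 = +13.3546 (running +86.3483)
Area = |Σ|/2 = |86.3483|/2 = 43.1741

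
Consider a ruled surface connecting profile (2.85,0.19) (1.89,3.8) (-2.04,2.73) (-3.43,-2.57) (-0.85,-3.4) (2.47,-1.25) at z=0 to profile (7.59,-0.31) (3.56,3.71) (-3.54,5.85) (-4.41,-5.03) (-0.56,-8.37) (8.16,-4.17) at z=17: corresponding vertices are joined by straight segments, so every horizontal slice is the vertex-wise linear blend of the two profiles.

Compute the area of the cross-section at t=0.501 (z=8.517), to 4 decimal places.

Cross-section at t=0.501: each vertex is (1-t)·p0[i] + t·p1[i].
  v1: (1-0.501)·(2.85,0.19) + 0.501·(7.59,-0.31) = (5.2247,-0.0605)
  v2: (1-0.501)·(1.89,3.8) + 0.501·(3.56,3.71) = (2.7267,3.7549)
  v3: (1-0.501)·(-2.04,2.73) + 0.501·(-3.54,5.85) = (-2.7915,4.2931)
  v4: (1-0.501)·(-3.43,-2.57) + 0.501·(-4.41,-5.03) = (-3.9210,-3.8025)
  v5: (1-0.501)·(-0.85,-3.4) + 0.501·(-0.56,-8.37) = (-0.7047,-5.8900)
  v6: (1-0.501)·(2.47,-1.25) + 0.501·(8.16,-4.17) = (5.3207,-2.7129)
Shoelace sum Σ(x_i·y_{i+1} − x_{i+1}·y_i):
  i=1: 5.2247·3.7549 − 2.7267·-0.0605 = +19.7834 (running +19.7834)
  i=2: 2.7267·4.2931 − -2.7915·3.7549 = +22.1878 (running +41.9711)
  i=3: -2.7915·-3.8025 − -3.9210·4.2931 = +27.4478 (running +69.4189)
  i=4: -3.9210·-5.8900 − -0.7047·-3.8025 = +20.4148 (running +89.8338)
  i=5: -0.7047·-2.7129 − 5.3207·-5.8900 = +33.2505 (running +123.0843)
  i=6: 5.3207·-0.0605 − 5.2247·-2.7129 = +13.8524 (running +136.9367)
Area = |Σ|/2 = |136.9367|/2 = 68.4683

Area at t=0.501: 68.4683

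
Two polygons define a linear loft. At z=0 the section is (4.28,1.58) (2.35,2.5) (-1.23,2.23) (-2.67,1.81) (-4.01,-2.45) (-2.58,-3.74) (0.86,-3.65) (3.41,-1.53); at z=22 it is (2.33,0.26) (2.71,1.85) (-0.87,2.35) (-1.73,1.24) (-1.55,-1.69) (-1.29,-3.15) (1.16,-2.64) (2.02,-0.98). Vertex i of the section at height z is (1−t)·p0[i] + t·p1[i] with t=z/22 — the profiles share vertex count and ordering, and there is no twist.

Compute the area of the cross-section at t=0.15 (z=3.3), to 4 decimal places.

Area at t=0.15: 34.8959

Cross-section at t=0.15: each vertex is (1-t)·p0[i] + t·p1[i].
  v1: (1-0.15)·(4.28,1.58) + 0.15·(2.33,0.26) = (3.9875,1.3820)
  v2: (1-0.15)·(2.35,2.5) + 0.15·(2.71,1.85) = (2.4040,2.4025)
  v3: (1-0.15)·(-1.23,2.23) + 0.15·(-0.87,2.35) = (-1.1760,2.2480)
  v4: (1-0.15)·(-2.67,1.81) + 0.15·(-1.73,1.24) = (-2.5290,1.7245)
  v5: (1-0.15)·(-4.01,-2.45) + 0.15·(-1.55,-1.69) = (-3.6410,-2.3360)
  v6: (1-0.15)·(-2.58,-3.74) + 0.15·(-1.29,-3.15) = (-2.3865,-3.6515)
  v7: (1-0.15)·(0.86,-3.65) + 0.15·(1.16,-2.64) = (0.9050,-3.4985)
  v8: (1-0.15)·(3.41,-1.53) + 0.15·(2.02,-0.98) = (3.2015,-1.4475)
Shoelace sum Σ(x_i·y_{i+1} − x_{i+1}·y_i):
  i=1: 3.9875·2.4025 − 2.4040·1.3820 = +6.2576 (running +6.2576)
  i=2: 2.4040·2.2480 − -1.1760·2.4025 = +8.2295 (running +14.4872)
  i=3: -1.1760·1.7245 − -2.5290·2.2480 = +3.6572 (running +18.1444)
  i=4: -2.5290·-2.3360 − -3.6410·1.7245 = +12.1866 (running +30.3310)
  i=5: -3.6410·-3.6515 − -2.3865·-2.3360 = +7.7202 (running +38.0512)
  i=6: -2.3865·-3.4985 − 0.9050·-3.6515 = +11.6538 (running +49.7050)
  i=7: 0.9050·-1.4475 − 3.2015·-3.4985 = +9.8905 (running +59.5955)
  i=8: 3.2015·1.3820 − 3.9875·-1.4475 = +10.1964 (running +69.7919)
Area = |Σ|/2 = |69.7919|/2 = 34.8959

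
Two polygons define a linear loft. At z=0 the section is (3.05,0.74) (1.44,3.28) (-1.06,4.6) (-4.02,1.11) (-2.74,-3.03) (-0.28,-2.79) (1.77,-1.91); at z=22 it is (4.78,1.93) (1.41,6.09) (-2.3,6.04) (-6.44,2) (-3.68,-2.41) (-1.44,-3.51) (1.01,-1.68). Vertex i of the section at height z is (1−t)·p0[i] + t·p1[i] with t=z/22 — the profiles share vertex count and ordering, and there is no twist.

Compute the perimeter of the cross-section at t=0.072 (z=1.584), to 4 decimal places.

Perimeter at t=0.072: 22.9001

Cross-section at t=0.072: each vertex is (1-t)·p0[i] + t·p1[i].
  v1: (1-0.072)·(3.05,0.74) + 0.072·(4.78,1.93) = (3.1746,0.8257)
  v2: (1-0.072)·(1.44,3.28) + 0.072·(1.41,6.09) = (1.4378,3.4823)
  v3: (1-0.072)·(-1.06,4.6) + 0.072·(-2.3,6.04) = (-1.1493,4.7037)
  v4: (1-0.072)·(-4.02,1.11) + 0.072·(-6.44,2) = (-4.1942,1.1741)
  v5: (1-0.072)·(-2.74,-3.03) + 0.072·(-3.68,-2.41) = (-2.8077,-2.9854)
  v6: (1-0.072)·(-0.28,-2.79) + 0.072·(-1.44,-3.51) = (-0.3635,-2.8418)
  v7: (1-0.072)·(1.77,-1.91) + 0.072·(1.01,-1.68) = (1.7153,-1.8934)
Perimeter = Σ |v_{i+1} − v_i|:
  edge 1→2: √(-1.7367² + 2.6566²) = 3.1739 (running 3.1739)
  edge 2→3: √(-2.5871² + 1.2214²) = 2.8609 (running 6.0349)
  edge 3→4: √(-3.0450² + -3.5296²) = 4.6615 (running 10.6964)
  edge 4→5: √(1.3866² + -4.1594²) = 4.3845 (running 15.0809)
  edge 5→6: √(2.4442² + 0.1435²) = 2.4484 (running 17.5292)
  edge 6→7: √(2.0788² + 0.9484²) = 2.2849 (running 19.8142)
  edge 7→1: √(1.4593² + 2.7191²) = 3.0860 (running 22.9001)
Perimeter = 22.9001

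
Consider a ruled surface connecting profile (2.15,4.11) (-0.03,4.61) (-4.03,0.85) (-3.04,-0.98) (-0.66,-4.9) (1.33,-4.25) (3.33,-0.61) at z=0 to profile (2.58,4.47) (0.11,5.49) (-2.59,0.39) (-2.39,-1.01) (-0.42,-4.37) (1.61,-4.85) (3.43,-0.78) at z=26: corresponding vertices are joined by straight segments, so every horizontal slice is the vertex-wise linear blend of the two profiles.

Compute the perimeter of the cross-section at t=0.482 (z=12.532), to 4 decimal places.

Cross-section at t=0.482: each vertex is (1-t)·p0[i] + t·p1[i].
  v1: (1-0.482)·(2.15,4.11) + 0.482·(2.58,4.47) = (2.3573,4.2835)
  v2: (1-0.482)·(-0.03,4.61) + 0.482·(0.11,5.49) = (0.0375,5.0342)
  v3: (1-0.482)·(-4.03,0.85) + 0.482·(-2.59,0.39) = (-3.3359,0.6283)
  v4: (1-0.482)·(-3.04,-0.98) + 0.482·(-2.39,-1.01) = (-2.7267,-0.9945)
  v5: (1-0.482)·(-0.66,-4.9) + 0.482·(-0.42,-4.37) = (-0.5443,-4.6445)
  v6: (1-0.482)·(1.33,-4.25) + 0.482·(1.61,-4.85) = (1.4650,-4.5392)
  v7: (1-0.482)·(3.33,-0.61) + 0.482·(3.43,-0.78) = (3.3782,-0.6919)
Perimeter = Σ |v_{i+1} − v_i|:
  edge 1→2: √(-2.3198² + 0.7506²) = 2.4382 (running 2.4382)
  edge 2→3: √(-3.3734² + -4.4059²) = 5.5490 (running 7.9872)
  edge 3→4: √(0.6092² + -1.6227²) = 1.7333 (running 9.7206)
  edge 4→5: √(2.1824² + -3.6501²) = 4.2527 (running 13.9733)
  edge 5→6: √(2.0093² + 0.1053²) = 2.0120 (running 15.9853)
  edge 6→7: √(1.9132² + 3.8473²) = 4.2967 (running 20.2821)
  edge 7→1: √(-1.0209² + 4.9755²) = 5.0791 (running 25.3612)
Perimeter = 25.3612

Perimeter at t=0.482: 25.3612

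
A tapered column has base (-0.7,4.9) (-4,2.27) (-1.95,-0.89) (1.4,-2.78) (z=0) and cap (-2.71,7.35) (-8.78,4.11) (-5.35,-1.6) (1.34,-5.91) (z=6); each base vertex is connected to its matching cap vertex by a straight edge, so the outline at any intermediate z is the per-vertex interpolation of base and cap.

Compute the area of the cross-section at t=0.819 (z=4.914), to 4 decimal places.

Cross-section at t=0.819: each vertex is (1-t)·p0[i] + t·p1[i].
  v1: (1-0.819)·(-0.7,4.9) + 0.819·(-2.71,7.35) = (-2.3462,6.9066)
  v2: (1-0.819)·(-4,2.27) + 0.819·(-8.78,4.11) = (-7.9148,3.7770)
  v3: (1-0.819)·(-1.95,-0.89) + 0.819·(-5.35,-1.6) = (-4.7346,-1.4715)
  v4: (1-0.819)·(1.4,-2.78) + 0.819·(1.34,-5.91) = (1.3509,-5.3435)
Shoelace sum Σ(x_i·y_{i+1} − x_{i+1}·y_i):
  i=1: -2.3462·3.7770 − -7.9148·6.9066 = +45.8026 (running +45.8026)
  i=2: -7.9148·-1.4715 − -4.7346·3.7770 = +29.5290 (running +75.3316)
  i=3: -4.7346·-5.3435 − 1.3509·-1.4715 = +27.2870 (running +102.6186)
  i=4: 1.3509·6.9066 − -2.3462·-5.3435 = -3.2070 (running +99.4116)
Area = |Σ|/2 = |99.4116|/2 = 49.7058

Area at t=0.819: 49.7058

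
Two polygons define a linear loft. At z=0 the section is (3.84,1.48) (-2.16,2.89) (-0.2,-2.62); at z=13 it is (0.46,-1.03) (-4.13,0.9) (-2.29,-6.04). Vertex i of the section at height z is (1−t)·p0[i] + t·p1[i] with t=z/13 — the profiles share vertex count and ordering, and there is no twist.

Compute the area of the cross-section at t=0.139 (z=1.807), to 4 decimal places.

Cross-section at t=0.139: each vertex is (1-t)·p0[i] + t·p1[i].
  v1: (1-0.139)·(3.84,1.48) + 0.139·(0.46,-1.03) = (3.3702,1.1311)
  v2: (1-0.139)·(-2.16,2.89) + 0.139·(-4.13,0.9) = (-2.4338,2.6134)
  v3: (1-0.139)·(-0.2,-2.62) + 0.139·(-2.29,-6.04) = (-0.4905,-3.0954)
Shoelace sum Σ(x_i·y_{i+1} − x_{i+1}·y_i):
  i=1: 3.3702·2.6134 − -2.4338·1.1311 = +11.5605 (running +11.5605)
  i=2: -2.4338·-3.0954 − -0.4905·2.6134 = +8.8155 (running +20.3760)
  i=3: -0.4905·1.1311 − 3.3702·-3.0954 = +9.8772 (running +30.2532)
Area = |Σ|/2 = |30.2532|/2 = 15.1266

Area at t=0.139: 15.1266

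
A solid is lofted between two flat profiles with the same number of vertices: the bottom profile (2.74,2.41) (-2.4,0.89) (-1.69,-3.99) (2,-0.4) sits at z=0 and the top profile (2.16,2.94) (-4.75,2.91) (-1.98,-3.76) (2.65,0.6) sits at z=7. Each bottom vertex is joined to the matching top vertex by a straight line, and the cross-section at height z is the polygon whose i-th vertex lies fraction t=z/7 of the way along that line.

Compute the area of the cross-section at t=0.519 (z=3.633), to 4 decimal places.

Area at t=0.519: 23.4192

Cross-section at t=0.519: each vertex is (1-t)·p0[i] + t·p1[i].
  v1: (1-0.519)·(2.74,2.41) + 0.519·(2.16,2.94) = (2.4390,2.6851)
  v2: (1-0.519)·(-2.4,0.89) + 0.519·(-4.75,2.91) = (-3.6197,1.9384)
  v3: (1-0.519)·(-1.69,-3.99) + 0.519·(-1.98,-3.76) = (-1.8405,-3.8706)
  v4: (1-0.519)·(2,-0.4) + 0.519·(2.65,0.6) = (2.3373,0.1190)
Shoelace sum Σ(x_i·y_{i+1} − x_{i+1}·y_i):
  i=1: 2.4390·1.9384 − -3.6197·2.6851 = +14.4467 (running +14.4467)
  i=2: -3.6197·-3.8706 − -1.8405·1.9384 = +17.5779 (running +32.0246)
  i=3: -1.8405·0.1190 − 2.3373·-3.8706 = +8.8280 (running +40.8526)
  i=4: 2.3373·2.6851 − 2.4390·0.1190 = +5.9857 (running +46.8383)
Area = |Σ|/2 = |46.8383|/2 = 23.4192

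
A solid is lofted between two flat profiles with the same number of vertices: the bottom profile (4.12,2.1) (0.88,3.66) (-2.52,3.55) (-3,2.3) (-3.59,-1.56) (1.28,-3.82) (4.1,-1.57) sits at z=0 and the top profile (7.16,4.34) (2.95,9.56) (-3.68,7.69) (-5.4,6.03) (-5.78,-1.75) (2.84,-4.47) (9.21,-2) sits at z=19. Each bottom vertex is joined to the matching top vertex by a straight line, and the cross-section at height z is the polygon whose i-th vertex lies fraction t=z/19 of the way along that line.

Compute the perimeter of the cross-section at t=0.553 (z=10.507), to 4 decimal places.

Cross-section at t=0.553: each vertex is (1-t)·p0[i] + t·p1[i].
  v1: (1-0.553)·(4.12,2.1) + 0.553·(7.16,4.34) = (5.8011,3.3387)
  v2: (1-0.553)·(0.88,3.66) + 0.553·(2.95,9.56) = (2.0247,6.9227)
  v3: (1-0.553)·(-2.52,3.55) + 0.553·(-3.68,7.69) = (-3.1615,5.8394)
  v4: (1-0.553)·(-3,2.3) + 0.553·(-5.4,6.03) = (-4.3272,4.3627)
  v5: (1-0.553)·(-3.59,-1.56) + 0.553·(-5.78,-1.75) = (-4.8011,-1.6651)
  v6: (1-0.553)·(1.28,-3.82) + 0.553·(2.84,-4.47) = (2.1427,-4.1795)
  v7: (1-0.553)·(4.1,-1.57) + 0.553·(9.21,-2) = (6.9258,-1.8078)
Perimeter = Σ |v_{i+1} − v_i|:
  edge 1→2: √(-3.7764² + 3.5840²) = 5.2064 (running 5.2064)
  edge 2→3: √(-5.1862² + -1.0833²) = 5.2981 (running 10.5045)
  edge 3→4: √(-1.1657² + -1.4767²) = 1.8814 (running 12.3859)
  edge 4→5: √(-0.4739² + -6.0278²) = 6.0464 (running 18.4322)
  edge 5→6: √(6.9438² + -2.5144²) = 7.3850 (running 25.8172)
  edge 6→7: √(4.7832² + 2.3717²) = 5.3388 (running 31.1560)
  edge 7→1: √(-1.1247² + 5.1465²) = 5.2680 (running 36.4240)
Perimeter = 36.4240

Perimeter at t=0.553: 36.4240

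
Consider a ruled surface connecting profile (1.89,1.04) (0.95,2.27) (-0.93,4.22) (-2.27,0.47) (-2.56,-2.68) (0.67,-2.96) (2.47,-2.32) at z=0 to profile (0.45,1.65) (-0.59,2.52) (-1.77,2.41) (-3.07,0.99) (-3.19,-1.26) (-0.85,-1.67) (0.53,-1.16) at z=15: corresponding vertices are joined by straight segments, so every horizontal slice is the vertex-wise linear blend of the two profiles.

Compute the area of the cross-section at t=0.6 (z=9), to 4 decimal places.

Cross-section at t=0.6: each vertex is (1-t)·p0[i] + t·p1[i].
  v1: (1-0.6)·(1.89,1.04) + 0.6·(0.45,1.65) = (1.0260,1.4060)
  v2: (1-0.6)·(0.95,2.27) + 0.6·(-0.59,2.52) = (0.0260,2.4200)
  v3: (1-0.6)·(-0.93,4.22) + 0.6·(-1.77,2.41) = (-1.4340,3.1340)
  v4: (1-0.6)·(-2.27,0.47) + 0.6·(-3.07,0.99) = (-2.7500,0.7820)
  v5: (1-0.6)·(-2.56,-2.68) + 0.6·(-3.19,-1.26) = (-2.9380,-1.8280)
  v6: (1-0.6)·(0.67,-2.96) + 0.6·(-0.85,-1.67) = (-0.2420,-2.1860)
  v7: (1-0.6)·(2.47,-2.32) + 0.6·(0.53,-1.16) = (1.3060,-1.6240)
Shoelace sum Σ(x_i·y_{i+1} − x_{i+1}·y_i):
  i=1: 1.0260·2.4200 − 0.0260·1.4060 = +2.4464 (running +2.4464)
  i=2: 0.0260·3.1340 − -1.4340·2.4200 = +3.5518 (running +5.9981)
  i=3: -1.4340·0.7820 − -2.7500·3.1340 = +7.4971 (running +13.4952)
  i=4: -2.7500·-1.8280 − -2.9380·0.7820 = +7.3245 (running +20.8198)
  i=5: -2.9380·-2.1860 − -0.2420·-1.8280 = +5.9801 (running +26.7998)
  i=6: -0.2420·-1.6240 − 1.3060·-2.1860 = +3.2479 (running +30.0478)
  i=7: 1.3060·1.4060 − 1.0260·-1.6240 = +3.5025 (running +33.5502)
Area = |Σ|/2 = |33.5502|/2 = 16.7751

Area at t=0.6: 16.7751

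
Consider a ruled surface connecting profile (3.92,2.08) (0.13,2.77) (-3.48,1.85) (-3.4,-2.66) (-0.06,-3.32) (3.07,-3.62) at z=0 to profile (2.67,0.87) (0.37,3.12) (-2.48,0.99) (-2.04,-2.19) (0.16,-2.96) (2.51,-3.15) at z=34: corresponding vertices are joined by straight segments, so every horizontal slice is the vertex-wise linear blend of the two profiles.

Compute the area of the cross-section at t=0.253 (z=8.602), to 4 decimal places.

Cross-section at t=0.253: each vertex is (1-t)·p0[i] + t·p1[i].
  v1: (1-0.253)·(3.92,2.08) + 0.253·(2.67,0.87) = (3.6037,1.7739)
  v2: (1-0.253)·(0.13,2.77) + 0.253·(0.37,3.12) = (0.1907,2.8586)
  v3: (1-0.253)·(-3.48,1.85) + 0.253·(-2.48,0.99) = (-3.2270,1.6324)
  v4: (1-0.253)·(-3.4,-2.66) + 0.253·(-2.04,-2.19) = (-3.0559,-2.5411)
  v5: (1-0.253)·(-0.06,-3.32) + 0.253·(0.16,-2.96) = (-0.0043,-3.2289)
  v6: (1-0.253)·(3.07,-3.62) + 0.253·(2.51,-3.15) = (2.9283,-3.5011)
Shoelace sum Σ(x_i·y_{i+1} − x_{i+1}·y_i):
  i=1: 3.6037·2.8586 − 0.1907·1.7739 = +9.9632 (running +9.9632)
  i=2: 0.1907·1.6324 − -3.2270·2.8586 = +9.5359 (running +19.4991)
  i=3: -3.2270·-2.5411 − -3.0559·1.6324 = +13.1886 (running +32.6877)
  i=4: -3.0559·-3.2289 − -0.0043·-2.5411 = +9.8563 (running +42.5440)
  i=5: -0.0043·-3.5011 − 2.9283·-3.2289 = +9.4705 (running +52.0145)
  i=6: 2.9283·1.7739 − 3.6037·-3.5011 = +17.8115 (running +69.8260)
Area = |Σ|/2 = |69.8260|/2 = 34.9130

Area at t=0.253: 34.9130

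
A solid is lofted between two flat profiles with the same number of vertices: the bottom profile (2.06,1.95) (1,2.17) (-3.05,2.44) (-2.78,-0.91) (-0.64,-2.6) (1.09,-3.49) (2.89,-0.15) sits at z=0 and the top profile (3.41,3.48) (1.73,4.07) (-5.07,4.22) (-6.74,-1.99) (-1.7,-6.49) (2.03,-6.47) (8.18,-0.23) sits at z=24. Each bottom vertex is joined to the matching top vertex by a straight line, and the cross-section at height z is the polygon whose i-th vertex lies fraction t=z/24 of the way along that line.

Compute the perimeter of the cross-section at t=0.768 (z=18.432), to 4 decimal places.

Perimeter at t=0.768: 35.2294

Cross-section at t=0.768: each vertex is (1-t)·p0[i] + t·p1[i].
  v1: (1-0.768)·(2.06,1.95) + 0.768·(3.41,3.48) = (3.0968,3.1250)
  v2: (1-0.768)·(1,2.17) + 0.768·(1.73,4.07) = (1.5606,3.6292)
  v3: (1-0.768)·(-3.05,2.44) + 0.768·(-5.07,4.22) = (-4.6014,3.8070)
  v4: (1-0.768)·(-2.78,-0.91) + 0.768·(-6.74,-1.99) = (-5.8213,-1.7394)
  v5: (1-0.768)·(-0.64,-2.6) + 0.768·(-1.7,-6.49) = (-1.4541,-5.5875)
  v6: (1-0.768)·(1.09,-3.49) + 0.768·(2.03,-6.47) = (1.8119,-5.7786)
  v7: (1-0.768)·(2.89,-0.15) + 0.768·(8.18,-0.23) = (6.9527,-0.2114)
Perimeter = Σ |v_{i+1} − v_i|:
  edge 1→2: √(-1.5362² + 0.5042²) = 1.6168 (running 1.6168)
  edge 2→3: √(-6.1620² + 0.1778²) = 6.1646 (running 7.7813)
  edge 3→4: √(-1.2199² + -5.5465²) = 5.6791 (running 13.4604)
  edge 4→5: √(4.3672² + -3.8481²) = 5.8207 (running 19.2811)
  edge 5→6: √(3.2660² + -0.1911²) = 3.2716 (running 22.5526)
  edge 6→7: √(5.1408² + 5.5672²) = 7.5777 (running 30.1303)
  edge 7→1: √(-3.8559² + 3.3365²) = 5.0990 (running 35.2294)
Perimeter = 35.2294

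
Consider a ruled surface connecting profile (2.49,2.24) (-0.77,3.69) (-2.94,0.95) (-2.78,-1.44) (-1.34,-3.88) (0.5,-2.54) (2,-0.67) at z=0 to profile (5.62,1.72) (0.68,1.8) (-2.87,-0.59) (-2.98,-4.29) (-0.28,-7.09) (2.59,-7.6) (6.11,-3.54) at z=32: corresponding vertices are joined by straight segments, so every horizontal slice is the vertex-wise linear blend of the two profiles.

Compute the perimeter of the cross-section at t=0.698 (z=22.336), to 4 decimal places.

Perimeter at t=0.698: 26.9112

Cross-section at t=0.698: each vertex is (1-t)·p0[i] + t·p1[i].
  v1: (1-0.698)·(2.49,2.24) + 0.698·(5.62,1.72) = (4.6747,1.8770)
  v2: (1-0.698)·(-0.77,3.69) + 0.698·(0.68,1.8) = (0.2421,2.3708)
  v3: (1-0.698)·(-2.94,0.95) + 0.698·(-2.87,-0.59) = (-2.8911,-0.1249)
  v4: (1-0.698)·(-2.78,-1.44) + 0.698·(-2.98,-4.29) = (-2.9196,-3.4293)
  v5: (1-0.698)·(-1.34,-3.88) + 0.698·(-0.28,-7.09) = (-0.6001,-6.1206)
  v6: (1-0.698)·(0.5,-2.54) + 0.698·(2.59,-7.6) = (1.9588,-6.0719)
  v7: (1-0.698)·(2,-0.67) + 0.698·(6.11,-3.54) = (4.8688,-2.6733)
Perimeter = Σ |v_{i+1} − v_i|:
  edge 1→2: √(-4.4326² + 0.4937²) = 4.4601 (running 4.4601)
  edge 2→3: √(-3.1332² + -2.4957²) = 4.0057 (running 8.4658)
  edge 3→4: √(-0.0285² + -3.3044²) = 3.3045 (running 11.7703)
  edge 4→5: √(2.3195² + -2.6913²) = 3.5529 (running 15.3231)
  edge 5→6: √(2.5589² + 0.0487²) = 2.5594 (running 17.8826)
  edge 6→7: √(2.9100² + 3.3986²) = 4.4742 (running 22.3568)
  edge 7→1: √(-0.1940² + 4.5503²) = 4.5544 (running 26.9112)
Perimeter = 26.9112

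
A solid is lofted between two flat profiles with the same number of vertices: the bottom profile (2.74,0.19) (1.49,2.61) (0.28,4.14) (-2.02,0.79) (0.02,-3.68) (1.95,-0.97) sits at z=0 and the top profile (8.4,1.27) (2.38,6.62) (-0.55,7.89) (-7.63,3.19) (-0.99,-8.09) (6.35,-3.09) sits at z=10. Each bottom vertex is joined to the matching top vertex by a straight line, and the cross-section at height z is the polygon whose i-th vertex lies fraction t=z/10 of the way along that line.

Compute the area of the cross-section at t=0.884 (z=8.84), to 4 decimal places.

Cross-section at t=0.884: each vertex is (1-t)·p0[i] + t·p1[i].
  v1: (1-0.884)·(2.74,0.19) + 0.884·(8.4,1.27) = (7.7434,1.1447)
  v2: (1-0.884)·(1.49,2.61) + 0.884·(2.38,6.62) = (2.2768,6.1548)
  v3: (1-0.884)·(0.28,4.14) + 0.884·(-0.55,7.89) = (-0.4537,7.4550)
  v4: (1-0.884)·(-2.02,0.79) + 0.884·(-7.63,3.19) = (-6.9792,2.9116)
  v5: (1-0.884)·(0.02,-3.68) + 0.884·(-0.99,-8.09) = (-0.8728,-7.5784)
  v6: (1-0.884)·(1.95,-0.97) + 0.884·(6.35,-3.09) = (5.8396,-2.8441)
Shoelace sum Σ(x_i·y_{i+1} − x_{i+1}·y_i):
  i=1: 7.7434·6.1548 − 2.2768·1.1447 = +45.0534 (running +45.0534)
  i=2: 2.2768·7.4550 − -0.4537·6.1548 = +19.7658 (running +64.8192)
  i=3: -0.4537·2.9116 − -6.9792·7.4550 = +50.7092 (running +115.5284)
  i=4: -6.9792·-7.5784 − -0.8728·2.9116 = +55.4331 (running +170.9615)
  i=5: -0.8728·-2.8441 − 5.8396·-7.5784 = +46.7375 (running +217.6990)
  i=6: 5.8396·1.1447 − 7.7434·-2.8441 = +28.7077 (running +246.4067)
Area = |Σ|/2 = |246.4067|/2 = 123.2033

Area at t=0.884: 123.2033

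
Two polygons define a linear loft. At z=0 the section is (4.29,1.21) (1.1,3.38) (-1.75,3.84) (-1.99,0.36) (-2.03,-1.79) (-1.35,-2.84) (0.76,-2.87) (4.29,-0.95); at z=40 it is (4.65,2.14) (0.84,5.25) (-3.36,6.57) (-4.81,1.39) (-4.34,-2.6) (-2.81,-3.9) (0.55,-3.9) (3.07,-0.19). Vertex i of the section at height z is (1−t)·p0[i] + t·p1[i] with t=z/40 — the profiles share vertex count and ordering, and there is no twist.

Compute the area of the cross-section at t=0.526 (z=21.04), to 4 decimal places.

Cross-section at t=0.526: each vertex is (1-t)·p0[i] + t·p1[i].
  v1: (1-0.526)·(4.29,1.21) + 0.526·(4.65,2.14) = (4.4794,1.6992)
  v2: (1-0.526)·(1.1,3.38) + 0.526·(0.84,5.25) = (0.9632,4.3636)
  v3: (1-0.526)·(-1.75,3.84) + 0.526·(-3.36,6.57) = (-2.5969,5.2760)
  v4: (1-0.526)·(-1.99,0.36) + 0.526·(-4.81,1.39) = (-3.4733,0.9018)
  v5: (1-0.526)·(-2.03,-1.79) + 0.526·(-4.34,-2.6) = (-3.2451,-2.2161)
  v6: (1-0.526)·(-1.35,-2.84) + 0.526·(-2.81,-3.9) = (-2.1180,-3.3976)
  v7: (1-0.526)·(0.76,-2.87) + 0.526·(0.55,-3.9) = (0.6495,-3.4118)
  v8: (1-0.526)·(4.29,-0.95) + 0.526·(3.07,-0.19) = (3.6483,-0.5502)
Shoelace sum Σ(x_i·y_{i+1} − x_{i+1}·y_i):
  i=1: 4.4794·4.3636 − 0.9632·1.6992 = +17.9095 (running +17.9095)
  i=2: 0.9632·5.2760 − -2.5969·4.3636 = +16.4137 (running +34.3233)
  i=3: -2.5969·0.9018 − -3.4733·5.2760 = +15.9834 (running +50.3066)
  i=4: -3.4733·-2.2161 − -3.2451·0.9018 = +10.6234 (running +60.9300)
  i=5: -3.2451·-3.3976 − -2.1180·-2.2161 = +6.3318 (running +67.2618)
  i=6: -2.1180·-3.4118 − 0.6495·-3.3976 = +9.4329 (running +76.6947)
  i=7: 0.6495·-0.5502 − 3.6483·-3.4118 = +12.0897 (running +88.7844)
  i=8: 3.6483·1.6992 − 4.4794·-0.5502 = +8.6638 (running +97.4482)
Area = |Σ|/2 = |97.4482|/2 = 48.7241

Area at t=0.526: 48.7241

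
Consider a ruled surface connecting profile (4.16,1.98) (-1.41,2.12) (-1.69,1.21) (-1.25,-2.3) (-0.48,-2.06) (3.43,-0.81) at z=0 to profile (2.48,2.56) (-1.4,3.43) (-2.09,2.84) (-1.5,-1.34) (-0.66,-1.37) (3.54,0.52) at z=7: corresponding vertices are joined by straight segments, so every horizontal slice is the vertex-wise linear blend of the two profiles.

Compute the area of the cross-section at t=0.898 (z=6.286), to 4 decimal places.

Cross-section at t=0.898: each vertex is (1-t)·p0[i] + t·p1[i].
  v1: (1-0.898)·(4.16,1.98) + 0.898·(2.48,2.56) = (2.6514,2.5008)
  v2: (1-0.898)·(-1.41,2.12) + 0.898·(-1.4,3.43) = (-1.4010,3.2964)
  v3: (1-0.898)·(-1.69,1.21) + 0.898·(-2.09,2.84) = (-2.0492,2.6737)
  v4: (1-0.898)·(-1.25,-2.3) + 0.898·(-1.5,-1.34) = (-1.4745,-1.4379)
  v5: (1-0.898)·(-0.48,-2.06) + 0.898·(-0.66,-1.37) = (-0.6416,-1.4404)
  v6: (1-0.898)·(3.43,-0.81) + 0.898·(3.54,0.52) = (3.5288,0.3843)
Shoelace sum Σ(x_i·y_{i+1} − x_{i+1}·y_i):
  i=1: 2.6514·3.2964 − -1.4010·2.5008 = +12.2436 (running +12.2436)
  i=2: -1.4010·2.6737 − -2.0492·3.2964 = +3.0090 (running +15.2526)
  i=3: -2.0492·-1.4379 − -1.4745·2.6737 = +6.8890 (running +22.1416)
  i=4: -1.4745·-1.4404 − -0.6416·-1.4379 = +1.2012 (running +23.3428)
  i=5: -0.6416·0.3843 − 3.5288·-1.4404 = +4.8362 (running +28.1790)
  i=6: 3.5288·2.5008 − 2.6514·0.3843 = +7.8059 (running +35.9849)
Area = |Σ|/2 = |35.9849|/2 = 17.9924

Area at t=0.898: 17.9924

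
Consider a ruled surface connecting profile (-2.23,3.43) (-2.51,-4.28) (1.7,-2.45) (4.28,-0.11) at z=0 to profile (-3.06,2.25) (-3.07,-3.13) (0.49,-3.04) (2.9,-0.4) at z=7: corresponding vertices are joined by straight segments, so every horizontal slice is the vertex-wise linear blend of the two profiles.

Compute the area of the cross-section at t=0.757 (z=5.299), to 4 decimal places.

Cross-section at t=0.757: each vertex is (1-t)·p0[i] + t·p1[i].
  v1: (1-0.757)·(-2.23,3.43) + 0.757·(-3.06,2.25) = (-2.8583,2.5367)
  v2: (1-0.757)·(-2.51,-4.28) + 0.757·(-3.07,-3.13) = (-2.9339,-3.4094)
  v3: (1-0.757)·(1.7,-2.45) + 0.757·(0.49,-3.04) = (0.7840,-2.8966)
  v4: (1-0.757)·(4.28,-0.11) + 0.757·(2.9,-0.4) = (3.2353,-0.3295)
Shoelace sum Σ(x_i·y_{i+1} − x_{i+1}·y_i):
  i=1: -2.8583·-3.4094 − -2.9339·2.5367 = +17.1879 (running +17.1879)
  i=2: -2.9339·-2.8966 − 0.7840·-3.4094 = +11.1716 (running +28.3594)
  i=3: 0.7840·-0.3295 − 3.2353·-2.8966 = +9.1132 (running +37.4727)
  i=4: 3.2353·2.5367 − -2.8583·-0.3295 = +7.2653 (running +44.7380)
Area = |Σ|/2 = |44.7380|/2 = 22.3690

Area at t=0.757: 22.3690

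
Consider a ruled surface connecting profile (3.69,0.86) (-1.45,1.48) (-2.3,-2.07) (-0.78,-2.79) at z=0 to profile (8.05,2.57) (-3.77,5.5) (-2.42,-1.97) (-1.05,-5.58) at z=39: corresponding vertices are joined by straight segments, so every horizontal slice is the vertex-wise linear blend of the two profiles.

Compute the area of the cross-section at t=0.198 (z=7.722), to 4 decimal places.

Cross-section at t=0.198: each vertex is (1-t)·p0[i] + t·p1[i].
  v1: (1-0.198)·(3.69,0.86) + 0.198·(8.05,2.57) = (4.5533,1.1986)
  v2: (1-0.198)·(-1.45,1.48) + 0.198·(-3.77,5.5) = (-1.9094,2.2760)
  v3: (1-0.198)·(-2.3,-2.07) + 0.198·(-2.42,-1.97) = (-2.3238,-2.0502)
  v4: (1-0.198)·(-0.78,-2.79) + 0.198·(-1.05,-5.58) = (-0.8335,-3.3424)
Shoelace sum Σ(x_i·y_{i+1} − x_{i+1}·y_i):
  i=1: 4.5533·2.2760 − -1.9094·1.1986 = +12.6516 (running +12.6516)
  i=2: -1.9094·-2.0502 − -2.3238·2.2760 = +9.2034 (running +21.8550)
  i=3: -2.3238·-3.3424 − -0.8335·-2.0502 = +6.0582 (running +27.9132)
  i=4: -0.8335·1.1986 − 4.5533·-3.3424 = +14.2200 (running +42.1332)
Area = |Σ|/2 = |42.1332|/2 = 21.0666

Area at t=0.198: 21.0666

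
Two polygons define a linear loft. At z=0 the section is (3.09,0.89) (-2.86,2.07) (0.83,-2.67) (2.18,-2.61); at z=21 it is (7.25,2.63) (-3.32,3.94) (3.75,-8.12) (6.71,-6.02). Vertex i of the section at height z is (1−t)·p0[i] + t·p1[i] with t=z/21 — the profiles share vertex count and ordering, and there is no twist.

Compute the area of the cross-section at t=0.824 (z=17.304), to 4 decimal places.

Cross-section at t=0.824: each vertex is (1-t)·p0[i] + t·p1[i].
  v1: (1-0.824)·(3.09,0.89) + 0.824·(7.25,2.63) = (6.5178,2.3238)
  v2: (1-0.824)·(-2.86,2.07) + 0.824·(-3.32,3.94) = (-3.2390,3.6109)
  v3: (1-0.824)·(0.83,-2.67) + 0.824·(3.75,-8.12) = (3.2361,-7.1608)
  v4: (1-0.824)·(2.18,-2.61) + 0.824·(6.71,-6.02) = (5.9127,-5.4198)
Shoelace sum Σ(x_i·y_{i+1} − x_{i+1}·y_i):
  i=1: 6.5178·3.6109 − -3.2390·2.3238 = +31.0619 (running +31.0619)
  i=2: -3.2390·-7.1608 − 3.2361·3.6109 = +11.5090 (running +42.5709)
  i=3: 3.2361·-5.4198 − 5.9127·-7.1608 = +24.8008 (running +67.3717)
  i=4: 5.9127·2.3238 − 6.5178·-5.4198 = +49.0654 (running +116.4371)
Area = |Σ|/2 = |116.4371|/2 = 58.2185

Area at t=0.824: 58.2185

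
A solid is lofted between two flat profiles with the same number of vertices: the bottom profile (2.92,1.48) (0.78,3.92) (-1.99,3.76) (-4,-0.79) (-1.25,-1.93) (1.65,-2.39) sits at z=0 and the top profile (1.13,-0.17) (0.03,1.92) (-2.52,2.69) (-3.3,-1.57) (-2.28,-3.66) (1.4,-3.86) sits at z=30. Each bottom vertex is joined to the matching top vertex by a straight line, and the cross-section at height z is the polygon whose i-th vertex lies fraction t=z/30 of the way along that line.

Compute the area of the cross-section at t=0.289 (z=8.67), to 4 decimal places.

Cross-section at t=0.289: each vertex is (1-t)·p0[i] + t·p1[i].
  v1: (1-0.289)·(2.92,1.48) + 0.289·(1.13,-0.17) = (2.4027,1.0032)
  v2: (1-0.289)·(0.78,3.92) + 0.289·(0.03,1.92) = (0.5633,3.3420)
  v3: (1-0.289)·(-1.99,3.76) + 0.289·(-2.52,2.69) = (-2.1432,3.4508)
  v4: (1-0.289)·(-4,-0.79) + 0.289·(-3.3,-1.57) = (-3.7977,-1.0154)
  v5: (1-0.289)·(-1.25,-1.93) + 0.289·(-2.28,-3.66) = (-1.5477,-2.4300)
  v6: (1-0.289)·(1.65,-2.39) + 0.289·(1.4,-3.86) = (1.5777,-2.8148)
Shoelace sum Σ(x_i·y_{i+1} − x_{i+1}·y_i):
  i=1: 2.4027·3.3420 − 0.5633·1.0032 = +7.4648 (running +7.4648)
  i=2: 0.5633·3.4508 − -2.1432·3.3420 = +9.1061 (running +16.5709)
  i=3: -2.1432·-1.0154 − -3.7977·3.4508 = +15.2812 (running +31.8521)
  i=4: -3.7977·-2.4300 − -1.5477·-1.0154 = +7.6568 (running +39.5089)
  i=5: -1.5477·-2.8148 − 1.5777·-2.4300 = +8.1903 (running +47.6992)
  i=6: 1.5777·1.0032 − 2.4027·-2.8148 = +8.3459 (running +56.0451)
Area = |Σ|/2 = |56.0451|/2 = 28.0225

Area at t=0.289: 28.0225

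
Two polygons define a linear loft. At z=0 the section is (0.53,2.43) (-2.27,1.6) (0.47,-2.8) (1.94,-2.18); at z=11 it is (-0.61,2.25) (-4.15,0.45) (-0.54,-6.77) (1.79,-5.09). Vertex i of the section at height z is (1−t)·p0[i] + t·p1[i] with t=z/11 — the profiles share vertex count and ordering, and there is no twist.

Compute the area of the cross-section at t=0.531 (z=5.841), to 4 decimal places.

Cross-section at t=0.531: each vertex is (1-t)·p0[i] + t·p1[i].
  v1: (1-0.531)·(0.53,2.43) + 0.531·(-0.61,2.25) = (-0.0753,2.3344)
  v2: (1-0.531)·(-2.27,1.6) + 0.531·(-4.15,0.45) = (-3.2683,0.9893)
  v3: (1-0.531)·(0.47,-2.8) + 0.531·(-0.54,-6.77) = (-0.0663,-4.9081)
  v4: (1-0.531)·(1.94,-2.18) + 0.531·(1.79,-5.09) = (1.8603,-3.7252)
Shoelace sum Σ(x_i·y_{i+1} − x_{i+1}·y_i):
  i=1: -0.0753·0.9893 − -3.2683·2.3344 = +7.5550 (running +7.5550)
  i=2: -3.2683·-4.9081 − -0.0663·0.9893 = +16.1066 (running +23.6616)
  i=3: -0.0663·-3.7252 − 1.8603·-4.9081 = +9.3777 (running +33.0393)
  i=4: 1.8603·2.3344 − -0.0753·-3.7252 = +4.0622 (running +37.1015)
Area = |Σ|/2 = |37.1015|/2 = 18.5507

Area at t=0.531: 18.5507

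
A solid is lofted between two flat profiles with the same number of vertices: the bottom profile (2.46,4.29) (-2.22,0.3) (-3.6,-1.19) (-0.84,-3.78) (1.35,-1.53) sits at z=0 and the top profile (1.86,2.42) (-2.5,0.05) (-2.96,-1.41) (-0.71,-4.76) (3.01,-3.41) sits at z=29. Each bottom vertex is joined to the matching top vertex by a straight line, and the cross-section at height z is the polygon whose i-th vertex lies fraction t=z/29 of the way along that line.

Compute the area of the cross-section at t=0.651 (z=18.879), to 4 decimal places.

Cross-section at t=0.651: each vertex is (1-t)·p0[i] + t·p1[i].
  v1: (1-0.651)·(2.46,4.29) + 0.651·(1.86,2.42) = (2.0694,3.0726)
  v2: (1-0.651)·(-2.22,0.3) + 0.651·(-2.5,0.05) = (-2.4023,0.1372)
  v3: (1-0.651)·(-3.6,-1.19) + 0.651·(-2.96,-1.41) = (-3.1834,-1.3332)
  v4: (1-0.651)·(-0.84,-3.78) + 0.651·(-0.71,-4.76) = (-0.7554,-4.4180)
  v5: (1-0.651)·(1.35,-1.53) + 0.651·(3.01,-3.41) = (2.4307,-2.7539)
Shoelace sum Σ(x_i·y_{i+1} − x_{i+1}·y_i):
  i=1: 2.0694·0.1372 − -2.4023·3.0726 = +7.6653 (running +7.6653)
  i=2: -2.4023·-1.3332 − -3.1834·0.1372 = +3.6397 (running +11.3050)
  i=3: -3.1834·-4.4180 − -0.7554·-1.3332 = +13.0569 (running +24.3620)
  i=4: -0.7554·-2.7539 − 2.4307·-4.4180 = +12.8188 (running +37.1808)
  i=5: 2.4307·3.0726 − 2.0694·-2.7539 = +13.1674 (running +50.3482)
Area = |Σ|/2 = |50.3482|/2 = 25.1741

Area at t=0.651: 25.1741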